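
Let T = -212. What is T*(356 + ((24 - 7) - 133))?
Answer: -50880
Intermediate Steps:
T*(356 + ((24 - 7) - 133)) = -212*(356 + ((24 - 7) - 133)) = -212*(356 + (17 - 133)) = -212*(356 - 116) = -212*240 = -50880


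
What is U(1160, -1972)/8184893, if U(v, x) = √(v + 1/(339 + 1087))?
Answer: √2358833586/11671657418 ≈ 4.1612e-6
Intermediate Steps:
U(v, x) = √(1/1426 + v) (U(v, x) = √(v + 1/1426) = √(1/1426 + v))
U(1160, -1972)/8184893 = (√(1426 + 2033476*1160)/1426)/8184893 = (√(1426 + 2358832160)/1426)*(1/8184893) = (√2358833586/1426)*(1/8184893) = √2358833586/11671657418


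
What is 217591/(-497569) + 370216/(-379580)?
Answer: -66700299171/47216810255 ≈ -1.4126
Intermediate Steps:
217591/(-497569) + 370216/(-379580) = 217591*(-1/497569) + 370216*(-1/379580) = -217591/497569 - 92554/94895 = -66700299171/47216810255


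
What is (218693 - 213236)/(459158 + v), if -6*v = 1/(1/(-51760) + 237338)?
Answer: 201111430184109/16921737595809766 ≈ 0.011885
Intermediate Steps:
v = -25880/36853844637 (v = -1/(6*(1/(-51760) + 237338)) = -1/(6*(-1/51760 + 237338)) = -1/(6*12284614879/51760) = -⅙*51760/12284614879 = -25880/36853844637 ≈ -7.0223e-7)
(218693 - 213236)/(459158 + v) = (218693 - 213236)/(459158 - 25880/36853844637) = 5457/(16921737595809766/36853844637) = 5457*(36853844637/16921737595809766) = 201111430184109/16921737595809766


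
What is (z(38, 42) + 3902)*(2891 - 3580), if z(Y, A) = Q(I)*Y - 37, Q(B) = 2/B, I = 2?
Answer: -2689167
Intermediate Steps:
z(Y, A) = -37 + Y (z(Y, A) = (2/2)*Y - 37 = (2*(½))*Y - 37 = 1*Y - 37 = Y - 37 = -37 + Y)
(z(38, 42) + 3902)*(2891 - 3580) = ((-37 + 38) + 3902)*(2891 - 3580) = (1 + 3902)*(-689) = 3903*(-689) = -2689167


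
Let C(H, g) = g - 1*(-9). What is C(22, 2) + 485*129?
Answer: 62576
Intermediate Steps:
C(H, g) = 9 + g (C(H, g) = g + 9 = 9 + g)
C(22, 2) + 485*129 = (9 + 2) + 485*129 = 11 + 62565 = 62576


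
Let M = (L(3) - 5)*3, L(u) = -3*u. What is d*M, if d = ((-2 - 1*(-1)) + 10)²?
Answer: -3402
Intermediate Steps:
M = -42 (M = (-3*3 - 5)*3 = (-9 - 5)*3 = -14*3 = -42)
d = 81 (d = ((-2 + 1) + 10)² = (-1 + 10)² = 9² = 81)
d*M = 81*(-42) = -3402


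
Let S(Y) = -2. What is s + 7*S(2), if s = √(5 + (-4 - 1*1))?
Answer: -14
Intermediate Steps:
s = 0 (s = √(5 + (-4 - 1)) = √(5 - 5) = √0 = 0)
s + 7*S(2) = 0 + 7*(-2) = 0 - 14 = -14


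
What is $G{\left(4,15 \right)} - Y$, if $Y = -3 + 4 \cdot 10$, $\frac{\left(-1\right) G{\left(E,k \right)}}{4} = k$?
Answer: $-97$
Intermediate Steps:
$G{\left(E,k \right)} = - 4 k$
$Y = 37$ ($Y = -3 + 40 = 37$)
$G{\left(4,15 \right)} - Y = \left(-4\right) 15 - 37 = -60 - 37 = -97$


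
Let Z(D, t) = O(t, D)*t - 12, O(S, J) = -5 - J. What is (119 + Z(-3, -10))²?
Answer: 16129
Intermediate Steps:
Z(D, t) = -12 + t*(-5 - D) (Z(D, t) = (-5 - D)*t - 12 = t*(-5 - D) - 12 = -12 + t*(-5 - D))
(119 + Z(-3, -10))² = (119 + (-12 - 1*(-10)*(5 - 3)))² = (119 + (-12 - 1*(-10)*2))² = (119 + (-12 + 20))² = (119 + 8)² = 127² = 16129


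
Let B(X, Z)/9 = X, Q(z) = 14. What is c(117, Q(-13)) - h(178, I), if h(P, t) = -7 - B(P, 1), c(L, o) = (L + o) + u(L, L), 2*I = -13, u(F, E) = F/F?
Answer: 1741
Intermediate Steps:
u(F, E) = 1
B(X, Z) = 9*X
I = -13/2 (I = (½)*(-13) = -13/2 ≈ -6.5000)
c(L, o) = 1 + L + o (c(L, o) = (L + o) + 1 = 1 + L + o)
h(P, t) = -7 - 9*P
c(117, Q(-13)) - h(178, I) = (1 + 117 + 14) - (-7 - 9*178) = 132 - (-7 - 1602) = 132 - 1*(-1609) = 132 + 1609 = 1741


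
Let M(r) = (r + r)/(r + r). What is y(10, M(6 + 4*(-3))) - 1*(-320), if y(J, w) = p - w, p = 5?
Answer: 324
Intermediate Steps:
M(r) = 1 (M(r) = (2*r)/((2*r)) = (2*r)*(1/(2*r)) = 1)
y(J, w) = 5 - w
y(10, M(6 + 4*(-3))) - 1*(-320) = (5 - 1*1) - 1*(-320) = (5 - 1) + 320 = 4 + 320 = 324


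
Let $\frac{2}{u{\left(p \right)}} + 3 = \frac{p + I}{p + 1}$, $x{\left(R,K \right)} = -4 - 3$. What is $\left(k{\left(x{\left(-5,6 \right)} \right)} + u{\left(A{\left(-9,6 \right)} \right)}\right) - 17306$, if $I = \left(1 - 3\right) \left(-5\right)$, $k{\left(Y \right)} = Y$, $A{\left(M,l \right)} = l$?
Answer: $- \frac{86579}{5} \approx -17316.0$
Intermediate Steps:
$x{\left(R,K \right)} = -7$
$I = 10$ ($I = \left(-2\right) \left(-5\right) = 10$)
$u{\left(p \right)} = \frac{2}{-3 + \frac{10 + p}{1 + p}}$ ($u{\left(p \right)} = \frac{2}{-3 + \frac{p + 10}{p + 1}} = \frac{2}{-3 + \frac{10 + p}{1 + p}}$)
$\left(k{\left(x{\left(-5,6 \right)} \right)} + u{\left(A{\left(-9,6 \right)} \right)}\right) - 17306 = \left(-7 + \frac{2 \left(-1 - 6\right)}{-7 + 2 \cdot 6}\right) - 17306 = \left(-7 + \frac{2 \left(-1 - 6\right)}{-7 + 12}\right) - 17306 = \left(-7 + 2 \cdot \frac{1}{5} \left(-7\right)\right) - 17306 = \left(-7 - \frac{14}{5}\right) - 17306 = - \frac{49}{5} - 17306 = - \frac{86579}{5}$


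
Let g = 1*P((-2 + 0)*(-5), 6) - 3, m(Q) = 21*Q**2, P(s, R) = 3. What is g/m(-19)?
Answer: 0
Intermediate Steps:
g = 0 (g = 1*3 - 3 = 3 - 3 = 0)
g/m(-19) = 0/((21*(-19)**2)) = 0/((21*361)) = 0/7581 = 0*(1/7581) = 0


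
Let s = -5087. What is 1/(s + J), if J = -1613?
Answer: -1/6700 ≈ -0.00014925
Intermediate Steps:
1/(s + J) = 1/(-5087 - 1613) = 1/(-6700) = -1/6700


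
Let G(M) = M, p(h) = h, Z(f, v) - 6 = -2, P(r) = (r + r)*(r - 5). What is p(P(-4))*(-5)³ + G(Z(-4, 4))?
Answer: -8996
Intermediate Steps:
P(r) = 2*r*(-5 + r) (P(r) = (2*r)*(-5 + r) = 2*r*(-5 + r))
Z(f, v) = 4 (Z(f, v) = 6 - 2 = 4)
p(P(-4))*(-5)³ + G(Z(-4, 4)) = (2*(-4)*(-5 - 4))*(-5)³ + 4 = (2*(-4)*(-9))*(-125) + 4 = 72*(-125) + 4 = -9000 + 4 = -8996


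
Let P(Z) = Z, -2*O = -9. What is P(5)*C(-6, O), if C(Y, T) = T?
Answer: 45/2 ≈ 22.500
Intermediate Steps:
O = 9/2 (O = -½*(-9) = 9/2 ≈ 4.5000)
P(5)*C(-6, O) = 5*(9/2) = 45/2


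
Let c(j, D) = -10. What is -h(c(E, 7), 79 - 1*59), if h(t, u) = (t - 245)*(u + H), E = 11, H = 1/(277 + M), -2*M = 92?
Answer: 392785/77 ≈ 5101.1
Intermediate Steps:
M = -46 (M = -½*92 = -46)
H = 1/231 (H = 1/(277 - 46) = 1/231 ≈ 0.0043290)
h(t, u) = (-245 + t)*(1/231 + u) (h(t, u) = (t - 245)*(u + 1/231) = (-245 + t)*(1/231 + u))
-h(c(E, 7), 79 - 1*59) = -(-35/33 - 245*(79 - 1*59) + (1/231)*(-10) - 10*(79 - 1*59)) = -(-35/33 - 245*(79 - 59) - 10/231 - 10*(79 - 59)) = -(-35/33 - 245*20 - 10/231 - 10*20) = -(-35/33 - 4900 - 10/231 - 200) = -1*(-392785/77) = 392785/77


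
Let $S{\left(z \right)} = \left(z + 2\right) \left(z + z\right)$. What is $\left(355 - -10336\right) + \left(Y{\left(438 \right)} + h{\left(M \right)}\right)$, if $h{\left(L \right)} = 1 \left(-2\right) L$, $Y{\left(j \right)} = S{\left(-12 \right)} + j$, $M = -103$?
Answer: $11575$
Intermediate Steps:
$S{\left(z \right)} = 2 z \left(2 + z\right)$ ($S{\left(z \right)} = \left(2 + z\right) 2 z = 2 z \left(2 + z\right)$)
$Y{\left(j \right)} = 240 + j$ ($Y{\left(j \right)} = 2 \left(-12\right) \left(2 - 12\right) + j = 2 \left(-12\right) \left(-10\right) + j = 240 + j$)
$h{\left(L \right)} = - 2 L$
$\left(355 - -10336\right) + \left(Y{\left(438 \right)} + h{\left(M \right)}\right) = \left(355 - -10336\right) + \left(\left(240 + 438\right) - -206\right) = \left(355 + 10336\right) + \left(678 + 206\right) = 10691 + 884 = 11575$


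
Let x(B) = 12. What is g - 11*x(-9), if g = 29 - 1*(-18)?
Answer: -85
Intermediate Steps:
g = 47 (g = 29 + 18 = 47)
g - 11*x(-9) = 47 - 11*12 = 47 - 132 = -85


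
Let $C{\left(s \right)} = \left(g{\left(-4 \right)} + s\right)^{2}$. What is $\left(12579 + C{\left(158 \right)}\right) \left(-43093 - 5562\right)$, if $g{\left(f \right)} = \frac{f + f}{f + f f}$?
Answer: $- \frac{16347836725}{9} \approx -1.8164 \cdot 10^{9}$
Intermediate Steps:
$g{\left(f \right)} = \frac{2 f}{f + f^{2}}$
$C{\left(s \right)} = \left(- \frac{2}{3} + s\right)^{2}$ ($C{\left(s \right)} = \left(\frac{2}{1 - 4} + s\right)^{2} = \left(\frac{2}{-3} + s\right)^{2} = \left(2 \left(- \frac{1}{3}\right) + s\right)^{2} = \left(- \frac{2}{3} + s\right)^{2}$)
$\left(12579 + C{\left(158 \right)}\right) \left(-43093 - 5562\right) = \left(12579 + \frac{\left(-2 + 3 \cdot 158\right)^{2}}{9}\right) \left(-43093 - 5562\right) = \left(12579 + \frac{\left(-2 + 474\right)^{2}}{9}\right) \left(-48655\right) = \left(12579 + \frac{472^{2}}{9}\right) \left(-48655\right) = \left(12579 + \frac{1}{9} \cdot 222784\right) \left(-48655\right) = \left(12579 + \frac{222784}{9}\right) \left(-48655\right) = \frac{335995}{9} \left(-48655\right) = - \frac{16347836725}{9}$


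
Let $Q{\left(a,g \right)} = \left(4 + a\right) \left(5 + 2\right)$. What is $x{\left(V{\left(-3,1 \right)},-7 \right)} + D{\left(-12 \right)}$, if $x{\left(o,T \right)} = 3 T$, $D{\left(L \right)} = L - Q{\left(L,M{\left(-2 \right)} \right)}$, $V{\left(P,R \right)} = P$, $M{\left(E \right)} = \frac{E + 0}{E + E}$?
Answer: $23$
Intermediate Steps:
$M{\left(E \right)} = \frac{1}{2}$ ($M{\left(E \right)} = \frac{E}{2 E} = E \frac{1}{2 E} = \frac{1}{2}$)
$Q{\left(a,g \right)} = 28 + 7 a$ ($Q{\left(a,g \right)} = \left(4 + a\right) 7 = 28 + 7 a$)
$D{\left(L \right)} = -28 - 6 L$ ($D{\left(L \right)} = L - \left(28 + 7 L\right) = -28 - 6 L$)
$x{\left(V{\left(-3,1 \right)},-7 \right)} + D{\left(-12 \right)} = 3 \left(-7\right) - -44 = -21 + \left(-28 + 72\right) = -21 + 44 = 23$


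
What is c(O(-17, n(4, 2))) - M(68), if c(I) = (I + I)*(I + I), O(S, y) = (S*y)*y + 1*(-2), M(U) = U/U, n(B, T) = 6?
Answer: 1507983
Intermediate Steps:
M(U) = 1
O(S, y) = -2 + S*y² (O(S, y) = S*y² - 2 = -2 + S*y²)
c(I) = 4*I² (c(I) = (2*I)*(2*I) = 4*I²)
c(O(-17, n(4, 2))) - M(68) = 4*(-2 - 17*6²)² - 1*1 = 4*(-2 - 17*36)² - 1 = 4*(-2 - 612)² - 1 = 4*(-614)² - 1 = 4*376996 - 1 = 1507984 - 1 = 1507983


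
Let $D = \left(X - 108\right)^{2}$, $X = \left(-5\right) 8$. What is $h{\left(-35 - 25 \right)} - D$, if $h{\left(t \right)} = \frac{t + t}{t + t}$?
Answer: $-21903$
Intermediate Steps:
$h{\left(t \right)} = 1$ ($h{\left(t \right)} = \frac{2 t}{2 t} = 2 t \frac{1}{2 t} = 1$)
$X = -40$
$D = 21904$ ($D = \left(-40 - 108\right)^{2} = \left(-148\right)^{2} = 21904$)
$h{\left(-35 - 25 \right)} - D = 1 - 21904 = -21903$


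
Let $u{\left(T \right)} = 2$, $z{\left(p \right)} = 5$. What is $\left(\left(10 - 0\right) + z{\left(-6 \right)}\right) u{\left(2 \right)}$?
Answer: $30$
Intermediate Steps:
$\left(\left(10 - 0\right) + z{\left(-6 \right)}\right) u{\left(2 \right)} = \left(\left(10 - 0\right) + 5\right) 2 = \left(\left(10 + 0\right) + 5\right) 2 = \left(10 + 5\right) 2 = 15 \cdot 2 = 30$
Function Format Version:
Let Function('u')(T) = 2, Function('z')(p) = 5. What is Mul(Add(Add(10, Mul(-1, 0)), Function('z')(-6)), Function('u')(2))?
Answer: 30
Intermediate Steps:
Mul(Add(Add(10, Mul(-1, 0)), Function('z')(-6)), Function('u')(2)) = Mul(Add(Add(10, Mul(-1, 0)), 5), 2) = Mul(Add(Add(10, 0), 5), 2) = Mul(Add(10, 5), 2) = Mul(15, 2) = 30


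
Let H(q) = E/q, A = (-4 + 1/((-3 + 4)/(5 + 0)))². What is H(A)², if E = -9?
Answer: 81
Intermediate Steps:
A = 1 (A = (-4 + 1/(1/5))² = (-4 + 1/(1*(⅕)))² = (-4 + 1/(⅕))² = (-4 + 1*5)² = (-4 + 5)² = 1² = 1)
H(q) = -9/q
H(A)² = (-9/1)² = (-9*1)² = (-9)² = 81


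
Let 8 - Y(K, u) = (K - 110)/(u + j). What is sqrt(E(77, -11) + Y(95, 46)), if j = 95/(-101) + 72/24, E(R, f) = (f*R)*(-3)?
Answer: sqrt(6673905366)/1618 ≈ 50.491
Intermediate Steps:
E(R, f) = -3*R*f (E(R, f) = (R*f)*(-3) = -3*R*f)
j = 208/101 (j = 95*(-1/101) + 72*(1/24) = -95/101 + 3 = 208/101 ≈ 2.0594)
Y(K, u) = 8 - (-110 + K)/(208/101 + u) (Y(K, u) = 8 - (K - 110)/(u + 208/101) = 8 - (-110 + K)/(208/101 + u))
sqrt(E(77, -11) + Y(95, 46)) = sqrt(-3*77*(-11) + (12774 - 101*95 + 808*46)/(208 + 101*46)) = sqrt(2541 + (12774 - 9595 + 37168)/(208 + 4646)) = sqrt(2541 + 40347/4854) = sqrt(2541 + (1/4854)*40347) = sqrt(2541 + 13449/1618) = sqrt(4124787/1618) = sqrt(6673905366)/1618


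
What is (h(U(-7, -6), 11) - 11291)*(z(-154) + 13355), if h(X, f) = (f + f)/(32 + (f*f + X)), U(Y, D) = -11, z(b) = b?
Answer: -10582581650/71 ≈ -1.4905e+8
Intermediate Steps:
h(X, f) = 2*f/(32 + X + f²) (h(X, f) = (2*f)/(32 + (f² + X)) = (2*f)/(32 + (X + f²)) = (2*f)/(32 + X + f²) = 2*f/(32 + X + f²))
(h(U(-7, -6), 11) - 11291)*(z(-154) + 13355) = (2*11/(32 - 11 + 11²) - 11291)*(-154 + 13355) = (2*11/(32 - 11 + 121) - 11291)*13201 = (2*11/142 - 11291)*13201 = (2*11*(1/142) - 11291)*13201 = (11/71 - 11291)*13201 = -801650/71*13201 = -10582581650/71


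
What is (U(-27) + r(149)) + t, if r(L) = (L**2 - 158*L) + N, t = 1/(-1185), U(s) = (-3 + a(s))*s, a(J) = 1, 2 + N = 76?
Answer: -1437406/1185 ≈ -1213.0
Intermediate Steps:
N = 74 (N = -2 + 76 = 74)
U(s) = -2*s (U(s) = (-3 + 1)*s = -2*s)
t = -1/1185 ≈ -0.00084388
r(L) = 74 + L**2 - 158*L (r(L) = (L**2 - 158*L) + 74 = 74 + L**2 - 158*L)
(U(-27) + r(149)) + t = (-2*(-27) + (74 + 149**2 - 158*149)) - 1/1185 = (54 + (74 + 22201 - 23542)) - 1/1185 = (54 - 1267) - 1/1185 = -1213 - 1/1185 = -1437406/1185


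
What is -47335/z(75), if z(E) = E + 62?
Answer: -47335/137 ≈ -345.51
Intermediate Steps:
z(E) = 62 + E
-47335/z(75) = -47335/(62 + 75) = -47335/137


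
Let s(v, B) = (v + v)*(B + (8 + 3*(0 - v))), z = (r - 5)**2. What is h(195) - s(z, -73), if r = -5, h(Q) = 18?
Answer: 73018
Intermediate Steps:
z = 100 (z = (-5 - 5)**2 = (-10)**2 = 100)
s(v, B) = 2*v*(8 + B - 3*v) (s(v, B) = (2*v)*(B + (8 + 3*(-v))) = (2*v)*(B + (8 - 3*v)) = (2*v)*(8 + B - 3*v) = 2*v*(8 + B - 3*v))
h(195) - s(z, -73) = 18 - 2*100*(8 - 73 - 3*100) = 18 - 2*100*(8 - 73 - 300) = 18 - 2*100*(-365) = 18 - 1*(-73000) = 18 + 73000 = 73018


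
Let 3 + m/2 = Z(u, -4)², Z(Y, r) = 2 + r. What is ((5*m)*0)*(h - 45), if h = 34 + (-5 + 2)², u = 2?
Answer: 0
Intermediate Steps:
m = 2 (m = -6 + 2*(2 - 4)² = -6 + 2*(-2)² = -6 + 2*4 = -6 + 8 = 2)
h = 43 (h = 34 + (-3)² = 34 + 9 = 43)
((5*m)*0)*(h - 45) = ((5*2)*0)*(43 - 45) = (10*0)*(-2) = 0*(-2) = 0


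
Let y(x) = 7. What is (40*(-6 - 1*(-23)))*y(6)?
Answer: 4760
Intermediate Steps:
(40*(-6 - 1*(-23)))*y(6) = (40*(-6 - 1*(-23)))*7 = (40*(-6 + 23))*7 = (40*17)*7 = 680*7 = 4760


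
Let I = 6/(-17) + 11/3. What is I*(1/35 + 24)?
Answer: 142129/1785 ≈ 79.624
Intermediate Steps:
I = 169/51 (I = 6*(-1/17) + 11*(⅓) = -6/17 + 11/3 = 169/51 ≈ 3.3137)
I*(1/35 + 24) = 169*(1/35 + 24)/51 = (169/51)*(841/35) = 142129/1785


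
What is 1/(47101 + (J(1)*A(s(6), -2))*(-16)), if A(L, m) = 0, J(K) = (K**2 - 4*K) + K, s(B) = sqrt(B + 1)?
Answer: 1/47101 ≈ 2.1231e-5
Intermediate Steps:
s(B) = sqrt(1 + B)
J(K) = K**2 - 3*K
1/(47101 + (J(1)*A(s(6), -2))*(-16)) = 1/(47101 + ((1*(-3 + 1))*0)*(-16)) = 1/(47101 + ((1*(-2))*0)*(-16)) = 1/(47101 - 2*0*(-16)) = 1/(47101 + 0*(-16)) = 1/(47101 + 0) = 1/47101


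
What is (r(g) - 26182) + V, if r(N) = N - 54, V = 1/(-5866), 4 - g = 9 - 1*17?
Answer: -153829985/5866 ≈ -26224.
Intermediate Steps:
g = 12 (g = 4 - (9 - 1*17) = 4 - (9 - 17) = 4 - 1*(-8) = 4 + 8 = 12)
V = -1/5866 ≈ -0.00017047
r(N) = -54 + N
(r(g) - 26182) + V = ((-54 + 12) - 26182) - 1/5866 = (-42 - 26182) - 1/5866 = -26224 - 1/5866 = -153829985/5866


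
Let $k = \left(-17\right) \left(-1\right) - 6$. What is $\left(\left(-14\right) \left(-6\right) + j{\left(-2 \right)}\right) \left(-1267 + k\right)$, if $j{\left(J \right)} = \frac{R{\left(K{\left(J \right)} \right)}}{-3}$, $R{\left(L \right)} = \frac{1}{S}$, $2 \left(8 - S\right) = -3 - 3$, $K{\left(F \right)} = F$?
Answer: $- \frac{3480376}{33} \approx -1.0547 \cdot 10^{5}$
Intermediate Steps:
$k = 11$ ($k = 17 - 6 = 11$)
$S = 11$ ($S = 8 - \frac{-3 - 3}{2} = 8 - -3 = 8 + 3 = 11$)
$R{\left(L \right)} = \frac{1}{11}$
$j{\left(J \right)} = - \frac{1}{33}$ ($j{\left(J \right)} = \frac{1}{11 \left(-3\right)} = \frac{1}{11} \left(- \frac{1}{3}\right) = - \frac{1}{33}$)
$\left(\left(-14\right) \left(-6\right) + j{\left(-2 \right)}\right) \left(-1267 + k\right) = \left(\left(-14\right) \left(-6\right) - \frac{1}{33}\right) \left(-1267 + 11\right) = \left(84 - \frac{1}{33}\right) \left(-1256\right) = \frac{2771}{33} \left(-1256\right) = - \frac{3480376}{33}$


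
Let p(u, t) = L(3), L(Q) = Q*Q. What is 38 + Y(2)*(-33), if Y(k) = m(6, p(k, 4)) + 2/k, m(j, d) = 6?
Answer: -193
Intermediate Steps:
L(Q) = Q**2
p(u, t) = 9 (p(u, t) = 3**2 = 9)
Y(k) = 6 + 2/k
38 + Y(2)*(-33) = 38 + (6 + 2/2)*(-33) = 38 + (6 + 2*(1/2))*(-33) = 38 + (6 + 1)*(-33) = 38 + 7*(-33) = 38 - 231 = -193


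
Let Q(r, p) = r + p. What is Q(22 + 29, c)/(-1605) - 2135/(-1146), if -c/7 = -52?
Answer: 196739/122622 ≈ 1.6044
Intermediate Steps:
c = 364 (c = -7*(-52) = 364)
Q(r, p) = p + r
Q(22 + 29, c)/(-1605) - 2135/(-1146) = (364 + (22 + 29))/(-1605) - 2135/(-1146) = (364 + 51)*(-1/1605) - 2135*(-1/1146) = 415*(-1/1605) + 2135/1146 = -83/321 + 2135/1146 = 196739/122622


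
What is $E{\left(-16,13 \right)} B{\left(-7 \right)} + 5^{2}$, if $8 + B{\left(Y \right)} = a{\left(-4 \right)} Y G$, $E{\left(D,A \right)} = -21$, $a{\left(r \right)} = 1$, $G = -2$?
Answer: $-101$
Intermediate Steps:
$B{\left(Y \right)} = -8 - 2 Y$ ($B{\left(Y \right)} = -8 + 1 Y \left(-2\right) = -8 + Y \left(-2\right) = -8 - 2 Y$)
$E{\left(-16,13 \right)} B{\left(-7 \right)} + 5^{2} = - 21 \left(-8 - -14\right) + 5^{2} = - 21 \left(-8 + 14\right) + 25 = \left(-21\right) 6 + 25 = -126 + 25 = -101$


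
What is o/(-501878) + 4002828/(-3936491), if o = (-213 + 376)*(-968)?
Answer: -53377539040/75986085773 ≈ -0.70247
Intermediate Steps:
o = -157784 (o = 163*(-968) = -157784)
o/(-501878) + 4002828/(-3936491) = -157784/(-501878) + 4002828/(-3936491) = -157784*(-1/501878) + 4002828*(-1/3936491) = 78892/250939 - 4002828/3936491 = -53377539040/75986085773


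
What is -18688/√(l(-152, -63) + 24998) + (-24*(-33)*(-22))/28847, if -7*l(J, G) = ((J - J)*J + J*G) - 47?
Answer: -17424/28847 - 18688*√1158199/165457 ≈ -122.16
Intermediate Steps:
l(J, G) = 47/7 - G*J/7 (l(J, G) = -(((J - J)*J + J*G) - 47)/7 = -((0*J + G*J) - 47)/7 = -((0 + G*J) - 47)/7 = -(G*J - 47)/7 = -(-47 + G*J)/7 = 47/7 - G*J/7)
-18688/√(l(-152, -63) + 24998) + (-24*(-33)*(-22))/28847 = -18688/√((47/7 - ⅐*(-63)*(-152)) + 24998) + (-24*(-33)*(-22))/28847 = -18688/√((47/7 - 1368) + 24998) + (792*(-22))*(1/28847) = -18688/√(-9529/7 + 24998) - 17424*1/28847 = -18688*√1158199/165457 - 17424/28847 = -17424/28847 - 18688*√1158199/165457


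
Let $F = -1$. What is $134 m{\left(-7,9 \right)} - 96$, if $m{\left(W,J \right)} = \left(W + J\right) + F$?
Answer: $38$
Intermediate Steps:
$m{\left(W,J \right)} = -1 + J + W$ ($m{\left(W,J \right)} = \left(W + J\right) - 1 = \left(J + W\right) - 1 = -1 + J + W$)
$134 m{\left(-7,9 \right)} - 96 = 134 \left(-1 + 9 - 7\right) - 96 = 134 \cdot 1 - 96 = 134 - 96 = 38$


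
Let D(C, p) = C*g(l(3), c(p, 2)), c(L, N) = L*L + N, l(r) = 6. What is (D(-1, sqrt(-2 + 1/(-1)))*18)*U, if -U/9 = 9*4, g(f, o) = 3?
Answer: 17496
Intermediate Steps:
c(L, N) = N + L**2 (c(L, N) = L**2 + N = N + L**2)
U = -324 (U = -81*4 = -9*36 = -324)
D(C, p) = 3*C (D(C, p) = C*3 = 3*C)
(D(-1, sqrt(-2 + 1/(-1)))*18)*U = ((3*(-1))*18)*(-324) = -3*18*(-324) = -54*(-324) = 17496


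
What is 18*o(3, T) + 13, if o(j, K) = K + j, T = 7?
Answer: 193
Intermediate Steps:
18*o(3, T) + 13 = 18*(7 + 3) + 13 = 18*10 + 13 = 180 + 13 = 193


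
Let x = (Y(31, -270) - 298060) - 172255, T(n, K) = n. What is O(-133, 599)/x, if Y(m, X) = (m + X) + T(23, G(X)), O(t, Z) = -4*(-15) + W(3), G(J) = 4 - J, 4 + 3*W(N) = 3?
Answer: -179/1411593 ≈ -0.00012681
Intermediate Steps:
W(N) = -⅓ (W(N) = -4/3 + (⅓)*3 = -4/3 + 1 = -⅓)
O(t, Z) = 179/3 (O(t, Z) = -4*(-15) - ⅓ = 60 - ⅓ = 179/3)
Y(m, X) = 23 + X + m (Y(m, X) = (m + X) + 23 = (X + m) + 23 = 23 + X + m)
x = -470531 (x = ((23 - 270 + 31) - 298060) - 172255 = (-216 - 298060) - 172255 = -298276 - 172255 = -470531)
O(-133, 599)/x = (179/3)/(-470531) = (179/3)*(-1/470531) = -179/1411593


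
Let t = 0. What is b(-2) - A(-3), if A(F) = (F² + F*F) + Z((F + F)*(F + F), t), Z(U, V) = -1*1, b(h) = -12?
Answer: -29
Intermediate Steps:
Z(U, V) = -1
A(F) = -1 + 2*F² (A(F) = (F² + F*F) - 1 = (F² + F²) - 1 = 2*F² - 1 = -1 + 2*F²)
b(-2) - A(-3) = -12 - (-1 + 2*(-3)²) = -12 - (-1 + 2*9) = -12 - (-1 + 18) = -12 - 1*17 = -12 - 17 = -29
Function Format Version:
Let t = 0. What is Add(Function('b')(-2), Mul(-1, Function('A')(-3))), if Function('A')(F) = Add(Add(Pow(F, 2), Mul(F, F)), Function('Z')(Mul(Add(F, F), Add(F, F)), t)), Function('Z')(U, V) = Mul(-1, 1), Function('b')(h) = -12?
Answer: -29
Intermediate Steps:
Function('Z')(U, V) = -1
Function('A')(F) = Add(-1, Mul(2, Pow(F, 2))) (Function('A')(F) = Add(Add(Pow(F, 2), Mul(F, F)), -1) = Add(Add(Pow(F, 2), Pow(F, 2)), -1) = Add(Mul(2, Pow(F, 2)), -1) = Add(-1, Mul(2, Pow(F, 2))))
Add(Function('b')(-2), Mul(-1, Function('A')(-3))) = Add(-12, Mul(-1, Add(-1, Mul(2, Pow(-3, 2))))) = Add(-12, Mul(-1, Add(-1, Mul(2, 9)))) = Add(-12, Mul(-1, Add(-1, 18))) = Add(-12, Mul(-1, 17)) = Add(-12, -17) = -29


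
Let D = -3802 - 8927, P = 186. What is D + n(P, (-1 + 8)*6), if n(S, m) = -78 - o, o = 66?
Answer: -12873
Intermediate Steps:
n(S, m) = -144 (n(S, m) = -78 - 1*66 = -78 - 66 = -144)
D = -12729
D + n(P, (-1 + 8)*6) = -12729 - 144 = -12873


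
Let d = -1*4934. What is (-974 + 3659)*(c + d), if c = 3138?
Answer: -4822260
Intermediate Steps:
d = -4934
(-974 + 3659)*(c + d) = (-974 + 3659)*(3138 - 4934) = 2685*(-1796) = -4822260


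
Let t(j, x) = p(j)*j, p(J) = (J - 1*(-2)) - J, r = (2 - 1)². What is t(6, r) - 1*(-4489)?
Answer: 4501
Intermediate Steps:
r = 1 (r = 1² = 1)
p(J) = 2 (p(J) = (J + 2) - J = (2 + J) - J = 2)
t(j, x) = 2*j
t(6, r) - 1*(-4489) = 2*6 - 1*(-4489) = 12 + 4489 = 4501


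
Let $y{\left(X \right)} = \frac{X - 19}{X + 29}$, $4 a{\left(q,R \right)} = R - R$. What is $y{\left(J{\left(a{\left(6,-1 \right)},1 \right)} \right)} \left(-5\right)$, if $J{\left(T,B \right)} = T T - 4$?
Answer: $\frac{23}{5} \approx 4.6$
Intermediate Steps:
$a{\left(q,R \right)} = 0$ ($a{\left(q,R \right)} = \frac{R - R}{4} = \frac{1}{4} \cdot 0 = 0$)
$J{\left(T,B \right)} = -4 + T^{2}$ ($J{\left(T,B \right)} = T^{2} - 4 = -4 + T^{2}$)
$y{\left(X \right)} = \frac{-19 + X}{29 + X}$
$y{\left(J{\left(a{\left(6,-1 \right)},1 \right)} \right)} \left(-5\right) = \frac{-19 - \left(4 - 0^{2}\right)}{29 - \left(4 - 0^{2}\right)} \left(-5\right) = \frac{-19 + \left(-4 + 0\right)}{29 + \left(-4 + 0\right)} \left(-5\right) = \frac{-19 - 4}{29 - 4} \left(-5\right) = \frac{1}{25} \left(-23\right) \left(-5\right) = \left(- \frac{23}{25}\right) \left(-5\right) = \frac{23}{5}$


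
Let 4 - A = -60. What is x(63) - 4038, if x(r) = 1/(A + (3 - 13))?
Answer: -218051/54 ≈ -4038.0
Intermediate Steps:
A = 64 (A = 4 - 1*(-60) = 4 + 60 = 64)
x(r) = 1/54 (x(r) = 1/(64 + (3 - 13)) = 1/(64 - 10) = 1/54)
x(63) - 4038 = 1/54 - 4038 = -218051/54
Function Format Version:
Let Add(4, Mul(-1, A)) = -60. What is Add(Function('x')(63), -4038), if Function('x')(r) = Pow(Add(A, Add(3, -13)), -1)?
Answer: Rational(-218051, 54) ≈ -4038.0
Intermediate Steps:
A = 64 (A = Add(4, Mul(-1, -60)) = Add(4, 60) = 64)
Function('x')(r) = Rational(1, 54) (Function('x')(r) = Pow(Add(64, Add(3, -13)), -1) = Pow(Add(64, -10), -1) = Pow(54, -1) = Rational(1, 54))
Add(Function('x')(63), -4038) = Add(Rational(1, 54), -4038) = Rational(-218051, 54)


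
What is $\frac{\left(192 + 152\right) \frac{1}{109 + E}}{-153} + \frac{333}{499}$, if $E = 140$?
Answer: $\frac{12514645}{19010403} \approx 0.65831$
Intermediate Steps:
$\frac{\left(192 + 152\right) \frac{1}{109 + E}}{-153} + \frac{333}{499} = \frac{\left(192 + 152\right) \frac{1}{109 + 140}}{-153} + \frac{333}{499} = \frac{344}{249} \left(- \frac{1}{153}\right) + 333 \cdot \frac{1}{499} = 344 \cdot \frac{1}{249} \left(- \frac{1}{153}\right) + \frac{333}{499} = \frac{344}{249} \left(- \frac{1}{153}\right) + \frac{333}{499} = - \frac{344}{38097} + \frac{333}{499} = \frac{12514645}{19010403}$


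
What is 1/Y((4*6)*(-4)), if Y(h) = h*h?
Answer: 1/9216 ≈ 0.00010851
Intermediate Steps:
Y(h) = h²
1/Y((4*6)*(-4)) = 1/(((4*6)*(-4))²) = 1/((24*(-4))²) = 1/((-96)²) = 1/9216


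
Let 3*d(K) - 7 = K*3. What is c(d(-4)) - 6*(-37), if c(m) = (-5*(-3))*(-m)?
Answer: 247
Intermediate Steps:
d(K) = 7/3 + K (d(K) = 7/3 + (K*3)/3 = 7/3 + (3*K)/3 = 7/3 + K)
c(m) = -15*m (c(m) = 15*(-m) = -15*m)
c(d(-4)) - 6*(-37) = -15*(7/3 - 4) - 6*(-37) = -15*(-5/3) + 222 = 25 + 222 = 247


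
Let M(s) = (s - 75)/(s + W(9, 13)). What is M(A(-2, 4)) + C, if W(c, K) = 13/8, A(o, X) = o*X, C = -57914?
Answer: -2952950/51 ≈ -57901.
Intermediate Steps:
A(o, X) = X*o
W(c, K) = 13/8 (W(c, K) = 13*(⅛) = 13/8)
M(s) = (-75 + s)/(13/8 + s) (M(s) = (s - 75)/(s + 13/8) = (-75 + s)/(13/8 + s))
M(A(-2, 4)) + C = 8*(-75 + 4*(-2))/(13 + 8*(4*(-2))) - 57914 = 8*(-75 - 8)/(13 + 8*(-8)) - 57914 = 8*(-83)/(13 - 64) - 57914 = 8*(-83)/(-51) - 57914 = 8*(-1/51)*(-83) - 57914 = 664/51 - 57914 = -2952950/51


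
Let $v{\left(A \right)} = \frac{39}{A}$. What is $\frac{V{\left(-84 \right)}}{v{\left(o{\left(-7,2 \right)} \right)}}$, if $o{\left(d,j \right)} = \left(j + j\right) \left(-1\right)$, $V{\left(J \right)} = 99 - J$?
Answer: $- \frac{244}{13} \approx -18.769$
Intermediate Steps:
$o{\left(d,j \right)} = - 2 j$ ($o{\left(d,j \right)} = 2 j \left(-1\right) = - 2 j$)
$\frac{V{\left(-84 \right)}}{v{\left(o{\left(-7,2 \right)} \right)}} = \frac{99 - -84}{39 \frac{1}{\left(-2\right) 2}} = \frac{99 + 84}{39 \frac{1}{-4}} = \frac{183}{39 \left(- \frac{1}{4}\right)} = \frac{183}{- \frac{39}{4}} = 183 \left(- \frac{4}{39}\right) = - \frac{244}{13}$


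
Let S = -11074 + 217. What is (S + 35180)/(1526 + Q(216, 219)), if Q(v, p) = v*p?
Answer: 24323/48830 ≈ 0.49812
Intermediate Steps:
Q(v, p) = p*v
S = -10857
(S + 35180)/(1526 + Q(216, 219)) = (-10857 + 35180)/(1526 + 219*216) = 24323/(1526 + 47304) = 24323/48830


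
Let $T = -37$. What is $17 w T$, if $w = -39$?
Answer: $24531$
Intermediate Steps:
$17 w T = 17 \left(-39\right) \left(-37\right) = \left(-663\right) \left(-37\right) = 24531$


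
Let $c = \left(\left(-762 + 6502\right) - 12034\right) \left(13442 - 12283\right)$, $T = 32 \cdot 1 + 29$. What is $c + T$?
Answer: $-7294685$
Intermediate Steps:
$T = 61$ ($T = 32 + 29 = 61$)
$c = -7294746$ ($c = \left(5740 - 12034\right) 1159 = \left(-6294\right) 1159 = -7294746$)
$c + T = -7294746 + 61 = -7294685$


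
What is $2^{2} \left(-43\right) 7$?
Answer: $-1204$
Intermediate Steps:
$2^{2} \left(-43\right) 7 = 4 \left(-43\right) 7 = \left(-172\right) 7 = -1204$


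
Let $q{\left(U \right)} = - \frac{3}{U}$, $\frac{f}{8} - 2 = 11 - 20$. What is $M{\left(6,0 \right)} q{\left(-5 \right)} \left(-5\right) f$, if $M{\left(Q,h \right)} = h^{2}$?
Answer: $0$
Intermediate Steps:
$f = -56$ ($f = 16 + 8 \left(11 - 20\right) = 16 + 8 \left(-9\right) = 16 - 72 = -56$)
$M{\left(6,0 \right)} q{\left(-5 \right)} \left(-5\right) f = 0^{2} - \frac{3}{-5} \left(-5\right) \left(-56\right) = 0 \left(-3\right) \left(- \frac{1}{5}\right) \left(-5\right) \left(-56\right) = 0 \cdot \frac{3}{5} \left(-5\right) \left(-56\right) = 0 \left(-3\right) \left(-56\right) = 0 \left(-56\right) = 0$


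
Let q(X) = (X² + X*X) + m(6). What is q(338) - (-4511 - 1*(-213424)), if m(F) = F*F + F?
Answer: 19617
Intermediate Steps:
m(F) = F + F² (m(F) = F² + F = F + F²)
q(X) = 42 + 2*X² (q(X) = (X² + X*X) + 6*(1 + 6) = (X² + X²) + 6*7 = 2*X² + 42 = 42 + 2*X²)
q(338) - (-4511 - 1*(-213424)) = (42 + 2*338²) - (-4511 - 1*(-213424)) = (42 + 2*114244) - (-4511 + 213424) = (42 + 228488) - 1*208913 = 228530 - 208913 = 19617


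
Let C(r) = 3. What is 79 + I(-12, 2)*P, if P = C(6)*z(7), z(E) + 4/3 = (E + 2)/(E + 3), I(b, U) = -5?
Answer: 171/2 ≈ 85.500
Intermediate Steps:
z(E) = -4/3 + (2 + E)/(3 + E) (z(E) = -4/3 + (E + 2)/(E + 3) = -4/3 + (2 + E)/(3 + E))
P = -13/10 (P = 3*((-6 - 1*7)/(3*(3 + 7))) = 3*((⅓)*(-6 - 7)/10) = 3*((⅓)*(⅒)*(-13)) = 3*(-13/30) = -13/10 ≈ -1.3000)
79 + I(-12, 2)*P = 79 - 5*(-13/10) = 79 + 13/2 = 171/2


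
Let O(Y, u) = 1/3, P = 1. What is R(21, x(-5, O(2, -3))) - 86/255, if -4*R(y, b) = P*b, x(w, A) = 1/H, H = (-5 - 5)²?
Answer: -6931/20400 ≈ -0.33976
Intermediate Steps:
O(Y, u) = ⅓
H = 100 (H = (-10)² = 100)
x(w, A) = 1/100
R(y, b) = -b/4
R(21, x(-5, O(2, -3))) - 86/255 = -¼*1/100 - 86/255 = -1/400 - 86/255 = -6931/20400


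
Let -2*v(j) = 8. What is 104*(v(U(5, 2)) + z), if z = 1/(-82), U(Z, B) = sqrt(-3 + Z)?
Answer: -17108/41 ≈ -417.27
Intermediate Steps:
v(j) = -4 (v(j) = -1/2*8 = -4)
z = -1/82 ≈ -0.012195
104*(v(U(5, 2)) + z) = 104*(-4 - 1/82) = 104*(-329/82) = -17108/41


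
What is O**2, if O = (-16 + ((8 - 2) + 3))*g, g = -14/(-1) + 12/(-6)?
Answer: 7056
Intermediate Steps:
g = 12 (g = -14*(-1) + 12*(-1/6) = 14 - 2 = 12)
O = -84 (O = (-16 + ((8 - 2) + 3))*12 = (-16 + (6 + 3))*12 = (-16 + 9)*12 = -7*12 = -84)
O**2 = (-84)**2 = 7056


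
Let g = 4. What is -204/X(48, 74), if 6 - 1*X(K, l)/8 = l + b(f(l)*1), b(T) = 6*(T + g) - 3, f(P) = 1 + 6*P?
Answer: 51/5518 ≈ 0.0092425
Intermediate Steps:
b(T) = 21 + 6*T (b(T) = 6*(T + 4) - 3 = 6*(4 + T) - 3 = (24 + 6*T) - 3 = 21 + 6*T)
X(K, l) = -168 - 296*l (X(K, l) = 48 - 8*(l + (21 + 6*((1 + 6*l)*1))) = 48 - 8*(l + (21 + 6*(1 + 6*l))) = 48 - 8*(l + (21 + (6 + 36*l))) = 48 - 8*(l + (27 + 36*l)) = 48 - 8*(27 + 37*l) = 48 + (-216 - 296*l) = -168 - 296*l)
-204/X(48, 74) = -204/(-168 - 296*74) = -204/(-168 - 21904) = -204/(-22072) = -204*(-1/22072) = 51/5518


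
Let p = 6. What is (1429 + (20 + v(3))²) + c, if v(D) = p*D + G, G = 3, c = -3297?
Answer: -187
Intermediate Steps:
v(D) = 3 + 6*D (v(D) = 6*D + 3 = 3 + 6*D)
(1429 + (20 + v(3))²) + c = (1429 + (20 + (3 + 6*3))²) - 3297 = (1429 + (20 + (3 + 18))²) - 3297 = (1429 + (20 + 21)²) - 3297 = (1429 + 41²) - 3297 = (1429 + 1681) - 3297 = 3110 - 3297 = -187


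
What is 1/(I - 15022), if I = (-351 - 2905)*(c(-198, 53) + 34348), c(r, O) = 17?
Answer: -1/111907462 ≈ -8.9360e-9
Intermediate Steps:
I = -111892440 (I = (-351 - 2905)*(17 + 34348) = -3256*34365 = -111892440)
1/(I - 15022) = 1/(-111892440 - 15022) = 1/(-111907462) = -1/111907462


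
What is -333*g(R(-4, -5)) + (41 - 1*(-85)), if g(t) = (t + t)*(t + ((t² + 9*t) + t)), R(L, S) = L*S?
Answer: -8258274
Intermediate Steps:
g(t) = 2*t*(t² + 11*t) (g(t) = (2*t)*(t + (t² + 10*t)) = (2*t)*(t² + 11*t) = 2*t*(t² + 11*t))
-333*g(R(-4, -5)) + (41 - 1*(-85)) = -666*(-4*(-5))²*(11 - 4*(-5)) + (41 - 1*(-85)) = -666*20²*(11 + 20) + (41 + 85) = -666*400*31 + 126 = -333*24800 + 126 = -8258400 + 126 = -8258274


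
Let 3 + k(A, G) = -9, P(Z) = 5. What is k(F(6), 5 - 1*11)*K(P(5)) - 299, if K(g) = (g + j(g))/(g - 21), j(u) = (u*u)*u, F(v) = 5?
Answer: -403/2 ≈ -201.50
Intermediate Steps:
j(u) = u**3 (j(u) = u**2*u = u**3)
k(A, G) = -12 (k(A, G) = -3 - 9 = -12)
K(g) = (g + g**3)/(-21 + g) (K(g) = (g + g**3)/(g - 21) = (g + g**3)/(-21 + g))
k(F(6), 5 - 1*11)*K(P(5)) - 299 = -12*(5 + 5**3)/(-21 + 5) - 299 = -12*(5 + 125)/(-16) - 299 = -(-3)*130/4 - 299 = -12*(-65/8) - 299 = 195/2 - 299 = -403/2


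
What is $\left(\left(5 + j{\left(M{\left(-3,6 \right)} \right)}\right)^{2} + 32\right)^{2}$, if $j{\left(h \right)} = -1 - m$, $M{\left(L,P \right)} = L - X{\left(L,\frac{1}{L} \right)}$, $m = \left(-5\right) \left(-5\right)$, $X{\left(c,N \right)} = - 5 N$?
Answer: $223729$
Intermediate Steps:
$m = 25$
$M{\left(L,P \right)} = L + \frac{5}{L}$ ($M{\left(L,P \right)} = L - - \frac{5}{L} = L + \frac{5}{L}$)
$j{\left(h \right)} = -26$ ($j{\left(h \right)} = -1 - 25 = -26$)
$\left(\left(5 + j{\left(M{\left(-3,6 \right)} \right)}\right)^{2} + 32\right)^{2} = \left(\left(5 - 26\right)^{2} + 32\right)^{2} = \left(\left(-21\right)^{2} + 32\right)^{2} = \left(441 + 32\right)^{2} = 473^{2} = 223729$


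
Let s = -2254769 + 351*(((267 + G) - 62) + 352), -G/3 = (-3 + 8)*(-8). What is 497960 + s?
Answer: -1519182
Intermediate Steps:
G = 120 (G = -3*(-3 + 8)*(-8) = -15*(-8) = -3*(-40) = 120)
s = -2017142 (s = -2254769 + 351*(((267 + 120) - 62) + 352) = -2254769 + 351*((387 - 62) + 352) = -2254769 + 351*(325 + 352) = -2254769 + 351*677 = -2254769 + 237627 = -2017142)
497960 + s = 497960 - 2017142 = -1519182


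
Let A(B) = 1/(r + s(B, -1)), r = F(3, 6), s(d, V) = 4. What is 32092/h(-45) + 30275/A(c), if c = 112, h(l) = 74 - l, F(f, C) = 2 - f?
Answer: 10840267/119 ≈ 91095.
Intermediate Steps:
r = -1 (r = 2 - 1*3 = 2 - 3 = -1)
A(B) = 1/3 (A(B) = 1/(-1 + 4) = 1/3)
32092/h(-45) + 30275/A(c) = 32092/(74 - 1*(-45)) + 30275/(1/3) = 32092/(74 + 45) + 30275*3 = 32092/119 + 90825 = 10840267/119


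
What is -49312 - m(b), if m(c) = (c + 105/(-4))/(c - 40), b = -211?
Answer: -49510197/1004 ≈ -49313.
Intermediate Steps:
m(c) = (-105/4 + c)/(-40 + c) (m(c) = (c + 105*(-1/4))/(-40 + c) = (c - 105/4)/(-40 + c) = (-105/4 + c)/(-40 + c))
-49312 - m(b) = -49312 - (-105/4 - 211)/(-40 - 211) = -49312 - (-949)/((-251)*4) = -49312 - (-1)*(-949)/(251*4) = -49312 - 1*949/1004 = -49312 - 949/1004 = -49510197/1004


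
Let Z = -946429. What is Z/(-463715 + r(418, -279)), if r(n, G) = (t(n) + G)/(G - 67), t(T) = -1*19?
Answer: 163732217/80222546 ≈ 2.0410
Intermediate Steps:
t(T) = -19
r(n, G) = (-19 + G)/(-67 + G) (r(n, G) = (-19 + G)/(G - 67) = (-19 + G)/(-67 + G))
Z/(-463715 + r(418, -279)) = -946429/(-463715 + (-19 - 279)/(-67 - 279)) = -946429/(-463715 - 298/(-346)) = -946429/(-463715 - 1/346*(-298)) = -946429/(-463715 + 149/173) = -946429/(-80222546/173) = -946429*(-173/80222546) = 163732217/80222546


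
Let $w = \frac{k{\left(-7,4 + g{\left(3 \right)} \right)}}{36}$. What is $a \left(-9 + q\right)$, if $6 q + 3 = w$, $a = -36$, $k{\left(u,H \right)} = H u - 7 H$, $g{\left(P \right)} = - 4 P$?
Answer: $\frac{970}{3} \approx 323.33$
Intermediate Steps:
$k{\left(u,H \right)} = - 7 H + H u$
$w = \frac{28}{9}$ ($w = \frac{\left(4 - 12\right) \left(-7 - 7\right)}{36} = \left(4 - 12\right) \left(-14\right) \frac{1}{36} = \left(-8\right) \left(-14\right) \frac{1}{36} = 112 \cdot \frac{1}{36} = \frac{28}{9} \approx 3.1111$)
$q = \frac{1}{54}$ ($q = - \frac{1}{2} + \frac{1}{6} \cdot \frac{28}{9} = - \frac{1}{2} + \frac{14}{27} = \frac{1}{54} \approx 0.018519$)
$a \left(-9 + q\right) = - 36 \left(-9 + \frac{1}{54}\right) = \left(-36\right) \left(- \frac{485}{54}\right) = \frac{970}{3}$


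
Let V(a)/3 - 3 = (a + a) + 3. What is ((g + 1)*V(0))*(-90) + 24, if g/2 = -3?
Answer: 8124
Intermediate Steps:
g = -6 (g = 2*(-3) = -6)
V(a) = 18 + 6*a (V(a) = 9 + 3*((a + a) + 3) = 9 + 3*(2*a + 3) = 9 + 3*(3 + 2*a) = 9 + (9 + 6*a) = 18 + 6*a)
((g + 1)*V(0))*(-90) + 24 = ((-6 + 1)*(18 + 6*0))*(-90) + 24 = -5*(18 + 0)*(-90) + 24 = -5*18*(-90) + 24 = -90*(-90) + 24 = 8100 + 24 = 8124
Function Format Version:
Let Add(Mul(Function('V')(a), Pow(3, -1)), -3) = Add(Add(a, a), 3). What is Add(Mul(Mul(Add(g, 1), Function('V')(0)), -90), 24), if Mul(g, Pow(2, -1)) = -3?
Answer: 8124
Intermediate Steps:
g = -6 (g = Mul(2, -3) = -6)
Function('V')(a) = Add(18, Mul(6, a)) (Function('V')(a) = Add(9, Mul(3, Add(Add(a, a), 3))) = Add(9, Mul(3, Add(Mul(2, a), 3))) = Add(9, Mul(3, Add(3, Mul(2, a)))) = Add(9, Add(9, Mul(6, a))) = Add(18, Mul(6, a)))
Add(Mul(Mul(Add(g, 1), Function('V')(0)), -90), 24) = Add(Mul(Mul(Add(-6, 1), Add(18, Mul(6, 0))), -90), 24) = Add(Mul(Mul(-5, Add(18, 0)), -90), 24) = Add(Mul(Mul(-5, 18), -90), 24) = Add(Mul(-90, -90), 24) = Add(8100, 24) = 8124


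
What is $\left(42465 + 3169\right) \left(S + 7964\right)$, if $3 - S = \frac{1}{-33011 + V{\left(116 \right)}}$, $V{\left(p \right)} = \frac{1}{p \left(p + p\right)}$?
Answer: $\frac{322989207665226626}{888392031} \approx 3.6357 \cdot 10^{8}$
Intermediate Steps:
$V{\left(p \right)} = \frac{1}{2 p^{2}}$ ($V{\left(p \right)} = \frac{1}{p 2 p} = \frac{1}{2 p^{2}}$)
$S = \frac{2665203005}{888392031}$ ($S = 3 - \frac{1}{-33011 + \frac{1}{2 \cdot 13456}} = 3 - \frac{1}{-33011 + \frac{1}{2} \cdot \frac{1}{13456}} = 3 - \frac{1}{-33011 + \frac{1}{26912}} = 3 - \frac{1}{- \frac{888392031}{26912}} = 3 - - \frac{26912}{888392031} = 3 + \frac{26912}{888392031} = \frac{2665203005}{888392031} \approx 3.0$)
$\left(42465 + 3169\right) \left(S + 7964\right) = \left(42465 + 3169\right) \left(\frac{2665203005}{888392031} + 7964\right) = 45634 \cdot \frac{7077819337889}{888392031} = \frac{322989207665226626}{888392031}$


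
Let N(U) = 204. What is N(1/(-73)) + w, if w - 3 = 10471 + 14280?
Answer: 24958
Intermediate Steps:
w = 24754 (w = 3 + (10471 + 14280) = 3 + 24751 = 24754)
N(1/(-73)) + w = 204 + 24754 = 24958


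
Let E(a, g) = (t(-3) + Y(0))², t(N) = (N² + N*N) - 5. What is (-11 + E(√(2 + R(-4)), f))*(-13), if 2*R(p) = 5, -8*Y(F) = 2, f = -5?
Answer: -31525/16 ≈ -1970.3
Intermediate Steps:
Y(F) = -¼ (Y(F) = -⅛*2 = -¼)
R(p) = 5/2 (R(p) = (½)*5 = 5/2)
t(N) = -5 + 2*N² (t(N) = (N² + N²) - 5 = 2*N² - 5 = -5 + 2*N²)
E(a, g) = 2601/16 (E(a, g) = ((-5 + 2*(-3)²) - ¼)² = ((-5 + 2*9) - ¼)² = ((-5 + 18) - ¼)² = (13 - ¼)² = (51/4)² = 2601/16)
(-11 + E(√(2 + R(-4)), f))*(-13) = (-11 + 2601/16)*(-13) = (2425/16)*(-13) = -31525/16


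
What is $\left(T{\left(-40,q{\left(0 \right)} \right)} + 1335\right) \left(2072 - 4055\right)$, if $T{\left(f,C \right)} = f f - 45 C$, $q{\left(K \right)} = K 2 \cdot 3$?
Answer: $-5820105$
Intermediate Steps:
$q{\left(K \right)} = 6 K$ ($q{\left(K \right)} = 2 K 3 = 6 K$)
$T{\left(f,C \right)} = f^{2} - 45 C$
$\left(T{\left(-40,q{\left(0 \right)} \right)} + 1335\right) \left(2072 - 4055\right) = \left(\left(\left(-40\right)^{2} - 45 \cdot 6 \cdot 0\right) + 1335\right) \left(2072 - 4055\right) = \left(\left(1600 - 0\right) + 1335\right) \left(-1983\right) = \left(\left(1600 + 0\right) + 1335\right) \left(-1983\right) = \left(1600 + 1335\right) \left(-1983\right) = 2935 \left(-1983\right) = -5820105$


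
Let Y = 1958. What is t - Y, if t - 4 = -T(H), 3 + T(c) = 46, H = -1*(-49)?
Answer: -1997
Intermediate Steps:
H = 49
T(c) = 43 (T(c) = -3 + 46 = 43)
t = -39 (t = 4 - 1*43 = 4 - 43 = -39)
t - Y = -39 - 1*1958 = -39 - 1958 = -1997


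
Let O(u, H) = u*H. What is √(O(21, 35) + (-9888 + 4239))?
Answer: 3*I*√546 ≈ 70.1*I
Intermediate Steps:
O(u, H) = H*u
√(O(21, 35) + (-9888 + 4239)) = √(35*21 + (-9888 + 4239)) = √(735 - 5649) = √(-4914) = 3*I*√546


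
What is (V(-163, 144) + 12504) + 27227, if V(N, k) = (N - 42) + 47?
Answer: 39573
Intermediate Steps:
V(N, k) = 5 + N (V(N, k) = (-42 + N) + 47 = 5 + N)
(V(-163, 144) + 12504) + 27227 = ((5 - 163) + 12504) + 27227 = (-158 + 12504) + 27227 = 12346 + 27227 = 39573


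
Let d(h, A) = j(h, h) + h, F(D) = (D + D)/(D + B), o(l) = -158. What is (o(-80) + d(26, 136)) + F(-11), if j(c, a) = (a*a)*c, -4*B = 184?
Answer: 994330/57 ≈ 17444.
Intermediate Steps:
B = -46 (B = -¼*184 = -46)
j(c, a) = c*a² (j(c, a) = a²*c = c*a²)
F(D) = 2*D/(-46 + D) (F(D) = (D + D)/(D - 46) = (2*D)/(-46 + D) = 2*D/(-46 + D))
d(h, A) = h + h³ (d(h, A) = h*h² + h = h³ + h = h + h³)
(o(-80) + d(26, 136)) + F(-11) = (-158 + (26 + 26³)) + 2*(-11)/(-46 - 11) = (-158 + (26 + 17576)) + 2*(-11)/(-57) = (-158 + 17602) + 2*(-11)*(-1/57) = 17444 + 22/57 = 994330/57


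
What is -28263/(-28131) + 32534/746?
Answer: 156049692/3497621 ≈ 44.616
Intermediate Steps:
-28263/(-28131) + 32534/746 = -28263*(-1/28131) + 32534*(1/746) = 9421/9377 + 16267/373 = 156049692/3497621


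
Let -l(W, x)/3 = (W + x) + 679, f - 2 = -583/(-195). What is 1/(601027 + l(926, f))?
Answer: 65/38752807 ≈ 1.6773e-6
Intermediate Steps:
f = 973/195 (f = 2 - 583/(-195) = 2 - 583*(-1/195) = 2 + 583/195 = 973/195 ≈ 4.9897)
l(W, x) = -2037 - 3*W - 3*x (l(W, x) = -3*((W + x) + 679) = -3*(679 + W + x) = -2037 - 3*W - 3*x)
1/(601027 + l(926, f)) = 1/(601027 + (-2037 - 3*926 - 3*973/195)) = 1/(601027 + (-2037 - 2778 - 973/65)) = 1/(601027 - 313948/65) = 1/(38752807/65) = 65/38752807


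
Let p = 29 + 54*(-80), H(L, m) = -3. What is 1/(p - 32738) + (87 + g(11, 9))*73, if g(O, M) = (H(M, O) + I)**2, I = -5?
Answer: 408170666/37029 ≈ 11023.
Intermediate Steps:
p = -4291 (p = 29 - 4320 = -4291)
g(O, M) = 64 (g(O, M) = (-3 - 5)**2 = (-8)**2 = 64)
1/(p - 32738) + (87 + g(11, 9))*73 = 1/(-4291 - 32738) + (87 + 64)*73 = 1/(-37029) + 151*73 = -1/37029 + 11023 = 408170666/37029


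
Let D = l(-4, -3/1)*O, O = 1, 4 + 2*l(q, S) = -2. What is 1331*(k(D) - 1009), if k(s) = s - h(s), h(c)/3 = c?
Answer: -1334993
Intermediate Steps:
l(q, S) = -3 (l(q, S) = -2 + (½)*(-2) = -2 - 1 = -3)
h(c) = 3*c
D = -3 (D = -3*1 = -3)
k(s) = -2*s (k(s) = s - 3*s = -2*s)
1331*(k(D) - 1009) = 1331*(-2*(-3) - 1009) = 1331*(6 - 1009) = 1331*(-1003) = -1334993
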